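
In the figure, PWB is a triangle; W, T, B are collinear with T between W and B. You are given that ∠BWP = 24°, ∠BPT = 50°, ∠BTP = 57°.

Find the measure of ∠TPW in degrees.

1. ∠PWT = 24°  [T on ray WB]
2. ∠PTW = 123°  [linear pair at T on WB]
3. ∠TPW = 33°  [△PWT]

∠TPW = 33°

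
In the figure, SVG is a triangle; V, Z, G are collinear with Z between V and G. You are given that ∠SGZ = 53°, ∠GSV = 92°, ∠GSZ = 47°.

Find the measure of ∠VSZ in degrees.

∠VSZ = 45°

1. ∠GZS = 80°  [△SZG]
2. ∠SGV = 53°  [Z on ray GV]
3. ∠GVS = 35°  [△SVG]
4. ∠SZV = 100°  [linear pair at Z on VG]
5. ∠SVZ = 35°  [Z on ray VG]
6. ∠VSZ = 45°  [△SVZ]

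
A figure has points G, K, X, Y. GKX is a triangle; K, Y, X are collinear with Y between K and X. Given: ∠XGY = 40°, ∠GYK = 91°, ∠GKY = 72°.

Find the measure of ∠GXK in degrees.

1. ∠GYX = 89°  [linear pair at Y on KX]
2. ∠GXY = 51°  [△GYX]
3. ∠GXK = 51°  [Y on ray XK]

∠GXK = 51°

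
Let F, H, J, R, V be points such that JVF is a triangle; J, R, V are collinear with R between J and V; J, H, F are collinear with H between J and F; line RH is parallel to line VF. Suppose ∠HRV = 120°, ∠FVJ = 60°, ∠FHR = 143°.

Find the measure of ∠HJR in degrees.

∠HJR = 83°

1. ∠HRJ = 60°  [linear pair at R on JV]
2. ∠JHR = 37°  [linear pair at H on JF]
3. ∠HJR = 83°  [△JRH]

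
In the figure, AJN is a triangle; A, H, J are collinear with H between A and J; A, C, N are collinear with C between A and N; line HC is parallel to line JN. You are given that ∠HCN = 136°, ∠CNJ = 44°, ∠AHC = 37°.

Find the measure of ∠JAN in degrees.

∠JAN = 99°

1. ∠ANJ = 44°  [C on ray NA]
2. ∠AJN = 37°  [HC∥JN, corresponding at H]
3. ∠JAN = 99°  [△AJN]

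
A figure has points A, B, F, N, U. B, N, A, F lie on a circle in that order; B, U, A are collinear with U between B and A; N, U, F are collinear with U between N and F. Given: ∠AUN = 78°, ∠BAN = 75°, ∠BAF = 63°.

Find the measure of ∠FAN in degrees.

1. ∠BFN = 75°  [same arc BN]
2. ∠BNF = 63°  [same arc BF]
3. ∠FBN = 42°  [△BNF]
4. ∠FAN = 138°  [cyclic BNAF, opposite ∠B+∠A]

∠FAN = 138°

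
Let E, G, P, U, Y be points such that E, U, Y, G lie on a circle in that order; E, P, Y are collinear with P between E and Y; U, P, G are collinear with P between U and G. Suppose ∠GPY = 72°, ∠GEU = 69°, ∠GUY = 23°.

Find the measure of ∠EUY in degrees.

1. ∠EPU = 72°  [vertical angles at P]
2. ∠GYU = 111°  [cyclic EUYG, opposite ∠E+∠Y]
3. ∠UGY = 46°  [△UYG]
4. ∠UPY = 108°  [linear pair at P on EY]
5. ∠UEY = 46°  [same arc UY]
6. ∠EYU = 49°  [△UPY]
7. ∠EUY = 85°  [△EUY]

∠EUY = 85°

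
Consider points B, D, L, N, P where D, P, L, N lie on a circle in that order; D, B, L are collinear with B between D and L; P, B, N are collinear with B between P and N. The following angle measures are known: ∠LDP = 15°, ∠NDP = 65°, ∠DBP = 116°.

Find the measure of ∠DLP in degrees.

∠DLP = 66°

1. ∠DPN = 49°  [△DBP]
2. ∠DNP = 66°  [△DPN]
3. ∠DLP = 66°  [same arc DP]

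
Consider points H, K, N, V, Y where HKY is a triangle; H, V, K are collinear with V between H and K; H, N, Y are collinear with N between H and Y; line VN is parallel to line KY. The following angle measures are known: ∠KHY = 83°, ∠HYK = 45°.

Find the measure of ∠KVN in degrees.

1. ∠HKY = 52°  [△HKY]
2. ∠HVN = 52°  [VN∥KY, corresponding at V]
3. ∠KVN = 128°  [linear pair at V on HK]

∠KVN = 128°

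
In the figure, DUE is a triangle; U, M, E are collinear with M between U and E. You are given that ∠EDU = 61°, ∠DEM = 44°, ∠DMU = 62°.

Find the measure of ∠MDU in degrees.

1. ∠DEU = 44°  [M on ray EU]
2. ∠DUE = 75°  [△DUE]
3. ∠DUM = 75°  [M on ray UE]
4. ∠MDU = 43°  [△DUM]

∠MDU = 43°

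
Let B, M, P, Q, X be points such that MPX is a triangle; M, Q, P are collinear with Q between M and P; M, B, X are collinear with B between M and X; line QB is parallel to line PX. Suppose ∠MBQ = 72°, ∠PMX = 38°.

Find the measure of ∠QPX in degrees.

1. ∠MXP = 72°  [QB∥PX, corresponding at B]
2. ∠MPX = 70°  [△MPX]
3. ∠QPX = 70°  [Q on ray PM]

∠QPX = 70°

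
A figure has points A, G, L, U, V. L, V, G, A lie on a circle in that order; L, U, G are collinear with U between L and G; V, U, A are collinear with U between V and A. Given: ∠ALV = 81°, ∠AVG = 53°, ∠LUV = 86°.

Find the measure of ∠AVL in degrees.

∠AVL = 66°

1. ∠AGV = 99°  [cyclic LVGA, opposite ∠L+∠G]
2. ∠GAV = 28°  [△VGA]
3. ∠GLV = 28°  [same arc VG]
4. ∠AVL = 66°  [△LUV]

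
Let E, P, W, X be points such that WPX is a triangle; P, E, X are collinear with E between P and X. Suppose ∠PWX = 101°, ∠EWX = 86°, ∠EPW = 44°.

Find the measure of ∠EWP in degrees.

∠EWP = 15°

1. ∠WPX = 44°  [E on ray PX]
2. ∠PXW = 35°  [△WPX]
3. ∠EXW = 35°  [E on ray XP]
4. ∠WEX = 59°  [△WEX]
5. ∠PEW = 121°  [linear pair at E on PX]
6. ∠EWP = 15°  [△WPE]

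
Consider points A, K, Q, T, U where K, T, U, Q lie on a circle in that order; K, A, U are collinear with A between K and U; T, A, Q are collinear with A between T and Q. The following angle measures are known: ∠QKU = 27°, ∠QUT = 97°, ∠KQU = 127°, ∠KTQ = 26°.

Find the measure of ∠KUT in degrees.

1. ∠QTU = 27°  [same arc UQ]
2. ∠TQU = 56°  [△TUQ]
3. ∠KTU = 53°  [cyclic KTUQ, opposite ∠T+∠Q]
4. ∠TKU = 56°  [same arc TU]
5. ∠KUT = 71°  [△KTU]

∠KUT = 71°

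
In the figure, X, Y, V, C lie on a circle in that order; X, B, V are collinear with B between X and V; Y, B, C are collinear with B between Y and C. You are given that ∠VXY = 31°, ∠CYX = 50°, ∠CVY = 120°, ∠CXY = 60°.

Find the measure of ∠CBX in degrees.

∠CBX = 81°

1. ∠VCY = 31°  [same arc YV]
2. ∠CVX = 50°  [same arc XC]
3. ∠CBV = 99°  [△VBC]
4. ∠CBX = 81°  [linear pair at B on XV]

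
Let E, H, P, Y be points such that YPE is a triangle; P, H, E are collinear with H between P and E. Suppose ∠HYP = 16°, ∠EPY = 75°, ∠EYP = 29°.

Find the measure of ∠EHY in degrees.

∠EHY = 91°

1. ∠HPY = 75°  [H on ray PE]
2. ∠PHY = 89°  [△YPH]
3. ∠EHY = 91°  [linear pair at H on PE]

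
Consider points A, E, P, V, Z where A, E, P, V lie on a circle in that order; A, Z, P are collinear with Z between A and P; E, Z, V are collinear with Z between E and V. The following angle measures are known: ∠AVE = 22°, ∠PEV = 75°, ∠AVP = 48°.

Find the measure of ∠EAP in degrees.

1. ∠APE = 22°  [same arc AE]
2. ∠AEP = 132°  [cyclic AEPV, opposite ∠E+∠V]
3. ∠EAP = 26°  [△AEP]

∠EAP = 26°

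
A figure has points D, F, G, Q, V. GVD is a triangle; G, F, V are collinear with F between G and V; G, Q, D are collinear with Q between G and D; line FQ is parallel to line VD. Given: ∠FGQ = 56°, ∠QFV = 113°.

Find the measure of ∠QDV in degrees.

1. ∠GFQ = 67°  [linear pair at F on GV]
2. ∠FQG = 57°  [△GFQ]
3. ∠DQF = 123°  [linear pair at Q on GD]
4. ∠QDV = 57°  [FQ∥VD, co-interior at D–Q]

∠QDV = 57°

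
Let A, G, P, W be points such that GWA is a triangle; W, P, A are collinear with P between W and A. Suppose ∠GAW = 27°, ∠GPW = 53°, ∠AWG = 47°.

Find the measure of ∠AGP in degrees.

∠AGP = 26°

1. ∠GAP = 27°  [P on ray AW]
2. ∠APG = 127°  [linear pair at P on WA]
3. ∠AGP = 26°  [△GPA]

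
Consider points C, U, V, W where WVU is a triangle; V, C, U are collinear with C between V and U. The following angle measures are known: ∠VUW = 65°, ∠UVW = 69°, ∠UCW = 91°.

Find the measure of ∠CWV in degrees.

1. ∠CVW = 69°  [C on ray VU]
2. ∠VCW = 89°  [linear pair at C on VU]
3. ∠CWV = 22°  [△WVC]

∠CWV = 22°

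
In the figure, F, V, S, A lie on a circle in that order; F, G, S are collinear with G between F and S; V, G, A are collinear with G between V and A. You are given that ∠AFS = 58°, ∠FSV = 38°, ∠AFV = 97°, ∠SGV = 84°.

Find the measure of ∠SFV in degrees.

∠SFV = 39°

1. ∠FAV = 38°  [same arc FV]
2. ∠AVF = 45°  [△FVA]
3. ∠FGV = 96°  [linear pair at G on FS]
4. ∠SFV = 39°  [△FGV]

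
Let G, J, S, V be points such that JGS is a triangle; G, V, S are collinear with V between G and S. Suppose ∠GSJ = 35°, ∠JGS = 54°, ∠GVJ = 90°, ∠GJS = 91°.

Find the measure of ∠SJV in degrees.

1. ∠JSV = 35°  [V on ray SG]
2. ∠JVS = 90°  [linear pair at V on GS]
3. ∠SJV = 55°  [△JVS]

∠SJV = 55°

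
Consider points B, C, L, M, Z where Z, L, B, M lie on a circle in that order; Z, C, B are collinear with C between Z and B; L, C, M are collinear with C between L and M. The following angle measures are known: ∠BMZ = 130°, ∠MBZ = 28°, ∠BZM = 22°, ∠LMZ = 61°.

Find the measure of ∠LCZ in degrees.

∠LCZ = 83°

1. ∠BLZ = 50°  [cyclic ZLBM, opposite ∠L+∠M]
2. ∠MLZ = 28°  [same arc ZM]
3. ∠LBZ = 61°  [same arc ZL]
4. ∠BZL = 69°  [△ZLB]
5. ∠LCZ = 83°  [△ZCL]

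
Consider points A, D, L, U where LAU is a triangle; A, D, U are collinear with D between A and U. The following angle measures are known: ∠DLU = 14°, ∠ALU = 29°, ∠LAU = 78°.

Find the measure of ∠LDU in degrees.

1. ∠AUL = 73°  [△LAU]
2. ∠DUL = 73°  [D on ray UA]
3. ∠LDU = 93°  [△LDU]

∠LDU = 93°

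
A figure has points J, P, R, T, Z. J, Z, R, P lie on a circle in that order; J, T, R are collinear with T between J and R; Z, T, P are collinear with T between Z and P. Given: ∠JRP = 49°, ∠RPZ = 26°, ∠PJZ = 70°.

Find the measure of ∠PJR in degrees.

1. ∠JZP = 49°  [same arc JP]
2. ∠PTR = 105°  [△RTP]
3. ∠JPZ = 61°  [△JZP]
4. ∠JTP = 75°  [linear pair at T on JR]
5. ∠PJR = 44°  [△JTP]

∠PJR = 44°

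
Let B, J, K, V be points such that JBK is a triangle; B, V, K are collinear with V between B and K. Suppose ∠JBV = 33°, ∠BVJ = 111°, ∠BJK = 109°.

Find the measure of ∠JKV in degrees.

∠JKV = 38°

1. ∠JBK = 33°  [V on ray BK]
2. ∠BKJ = 38°  [△JBK]
3. ∠JKV = 38°  [V on ray KB]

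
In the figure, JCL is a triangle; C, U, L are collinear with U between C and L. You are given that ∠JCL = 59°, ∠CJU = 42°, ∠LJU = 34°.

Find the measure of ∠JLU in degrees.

1. ∠JCU = 59°  [U on ray CL]
2. ∠CUJ = 79°  [△JCU]
3. ∠JUL = 101°  [linear pair at U on CL]
4. ∠JLU = 45°  [△JUL]

∠JLU = 45°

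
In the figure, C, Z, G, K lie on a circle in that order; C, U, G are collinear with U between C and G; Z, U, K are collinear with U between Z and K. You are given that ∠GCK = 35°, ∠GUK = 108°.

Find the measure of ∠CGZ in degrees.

1. ∠GZK = 35°  [same arc GK]
2. ∠CUZ = 108°  [vertical angles at U]
3. ∠GUZ = 72°  [linear pair at U on CG]
4. ∠CGZ = 73°  [△ZUG]

∠CGZ = 73°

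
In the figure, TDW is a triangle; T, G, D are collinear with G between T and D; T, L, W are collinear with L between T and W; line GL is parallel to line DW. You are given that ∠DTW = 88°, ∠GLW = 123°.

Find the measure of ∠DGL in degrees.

1. ∠GTL = 88°  [G on TD, L on TW]
2. ∠GLT = 57°  [linear pair at L on TW]
3. ∠LGT = 35°  [△TGL]
4. ∠DGL = 145°  [linear pair at G on TD]

∠DGL = 145°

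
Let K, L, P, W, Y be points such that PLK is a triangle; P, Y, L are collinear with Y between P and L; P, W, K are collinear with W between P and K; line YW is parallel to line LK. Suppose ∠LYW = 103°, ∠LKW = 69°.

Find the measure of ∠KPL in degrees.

1. ∠PYW = 77°  [linear pair at Y on PL]
2. ∠LKP = 69°  [W on ray KP]
3. ∠KLP = 77°  [YW∥LK, corresponding at Y]
4. ∠KPL = 34°  [△PLK]

∠KPL = 34°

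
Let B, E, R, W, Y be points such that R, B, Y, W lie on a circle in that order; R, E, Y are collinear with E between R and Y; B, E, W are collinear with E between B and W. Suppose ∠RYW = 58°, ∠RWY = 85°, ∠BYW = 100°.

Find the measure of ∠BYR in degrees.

∠BYR = 42°

1. ∠RBW = 58°  [same arc RW]
2. ∠BRW = 80°  [cyclic RBYW, opposite ∠R+∠Y]
3. ∠BWR = 42°  [△RBW]
4. ∠BYR = 42°  [same arc RB]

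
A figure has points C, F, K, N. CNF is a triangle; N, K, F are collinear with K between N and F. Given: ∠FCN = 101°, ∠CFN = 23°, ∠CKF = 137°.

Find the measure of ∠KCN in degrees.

1. ∠CNF = 56°  [△CNF]
2. ∠CKN = 43°  [linear pair at K on NF]
3. ∠CNK = 56°  [K on ray NF]
4. ∠KCN = 81°  [△CNK]

∠KCN = 81°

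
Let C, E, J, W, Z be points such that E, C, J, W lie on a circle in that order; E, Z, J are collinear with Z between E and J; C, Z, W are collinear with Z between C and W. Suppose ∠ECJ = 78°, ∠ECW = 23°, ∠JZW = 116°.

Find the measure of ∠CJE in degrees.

∠CJE = 61°

1. ∠EWJ = 102°  [cyclic ECJW, opposite ∠C+∠W]
2. ∠EJW = 23°  [same arc EW]
3. ∠CZE = 116°  [vertical angles at Z]
4. ∠JEW = 55°  [△EJW]
5. ∠CZJ = 64°  [linear pair at Z on EJ]
6. ∠JCW = 55°  [same arc JW]
7. ∠CJE = 61°  [△CZJ]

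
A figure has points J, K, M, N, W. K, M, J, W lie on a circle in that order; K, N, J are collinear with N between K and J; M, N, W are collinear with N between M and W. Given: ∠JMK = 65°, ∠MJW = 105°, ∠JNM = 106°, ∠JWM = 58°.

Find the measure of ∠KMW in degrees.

1. ∠KNM = 74°  [linear pair at N on KJ]
2. ∠JKM = 58°  [same arc MJ]
3. ∠KMW = 48°  [△KNM]

∠KMW = 48°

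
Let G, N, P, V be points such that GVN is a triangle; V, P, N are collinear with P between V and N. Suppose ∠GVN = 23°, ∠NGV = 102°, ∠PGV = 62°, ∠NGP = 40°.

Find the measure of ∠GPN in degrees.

1. ∠GVP = 23°  [P on ray VN]
2. ∠GPV = 95°  [△GVP]
3. ∠GPN = 85°  [linear pair at P on VN]

∠GPN = 85°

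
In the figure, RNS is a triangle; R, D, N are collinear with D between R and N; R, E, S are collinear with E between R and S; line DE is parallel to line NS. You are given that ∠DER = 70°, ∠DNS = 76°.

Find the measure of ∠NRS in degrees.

∠NRS = 34°

1. ∠NSR = 70°  [DE∥NS, corresponding at E]
2. ∠RNS = 76°  [D on ray NR]
3. ∠NRS = 34°  [△RNS]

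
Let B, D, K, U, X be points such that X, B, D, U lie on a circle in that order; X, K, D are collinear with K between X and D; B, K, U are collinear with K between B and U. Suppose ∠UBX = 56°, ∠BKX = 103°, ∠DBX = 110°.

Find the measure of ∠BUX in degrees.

1. ∠BXD = 21°  [△XKB]
2. ∠BDX = 49°  [△XBD]
3. ∠BUX = 49°  [same arc XB]

∠BUX = 49°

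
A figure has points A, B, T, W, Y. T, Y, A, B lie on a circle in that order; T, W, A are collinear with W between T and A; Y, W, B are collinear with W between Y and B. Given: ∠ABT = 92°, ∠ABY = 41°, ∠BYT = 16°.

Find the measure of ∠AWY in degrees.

∠AWY = 57°

1. ∠ATY = 41°  [same arc YA]
2. ∠TWY = 123°  [△TWY]
3. ∠AWY = 57°  [linear pair at W on TA]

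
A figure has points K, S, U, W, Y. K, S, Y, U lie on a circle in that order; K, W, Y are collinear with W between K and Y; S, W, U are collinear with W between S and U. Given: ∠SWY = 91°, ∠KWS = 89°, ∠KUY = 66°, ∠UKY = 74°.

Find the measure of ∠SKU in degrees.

1. ∠KWU = 91°  [vertical angles at W]
2. ∠KYU = 40°  [△KYU]
3. ∠KUS = 15°  [△KWU]
4. ∠KSU = 40°  [same arc KU]
5. ∠SKU = 125°  [△KSU]

∠SKU = 125°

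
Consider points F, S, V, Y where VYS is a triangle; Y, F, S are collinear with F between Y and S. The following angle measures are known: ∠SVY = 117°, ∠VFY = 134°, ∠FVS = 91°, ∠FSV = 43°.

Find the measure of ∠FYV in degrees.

1. ∠VSY = 43°  [F on ray SY]
2. ∠SYV = 20°  [△VYS]
3. ∠FYV = 20°  [F on ray YS]

∠FYV = 20°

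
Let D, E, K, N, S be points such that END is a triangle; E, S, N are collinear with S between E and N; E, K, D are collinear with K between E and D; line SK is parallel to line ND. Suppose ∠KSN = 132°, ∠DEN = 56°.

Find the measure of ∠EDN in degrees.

∠EDN = 76°

1. ∠ESK = 48°  [linear pair at S on EN]
2. ∠KES = 56°  [S on EN, K on ED]
3. ∠EKS = 76°  [△ESK]
4. ∠EDN = 76°  [SK∥ND, corresponding at K]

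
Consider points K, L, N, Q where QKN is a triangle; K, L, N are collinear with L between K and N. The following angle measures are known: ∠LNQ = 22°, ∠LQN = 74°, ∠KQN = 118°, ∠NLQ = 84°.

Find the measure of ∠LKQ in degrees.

1. ∠KNQ = 22°  [L on ray NK]
2. ∠NKQ = 40°  [△QKN]
3. ∠LKQ = 40°  [L on ray KN]

∠LKQ = 40°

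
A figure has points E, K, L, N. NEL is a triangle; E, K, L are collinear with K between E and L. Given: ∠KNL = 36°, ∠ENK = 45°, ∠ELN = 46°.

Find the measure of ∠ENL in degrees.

∠ENL = 81°

1. ∠KLN = 46°  [K on ray LE]
2. ∠LKN = 98°  [△NKL]
3. ∠EKN = 82°  [linear pair at K on EL]
4. ∠KEN = 53°  [△NEK]
5. ∠LEN = 53°  [K on ray EL]
6. ∠ENL = 81°  [△NEL]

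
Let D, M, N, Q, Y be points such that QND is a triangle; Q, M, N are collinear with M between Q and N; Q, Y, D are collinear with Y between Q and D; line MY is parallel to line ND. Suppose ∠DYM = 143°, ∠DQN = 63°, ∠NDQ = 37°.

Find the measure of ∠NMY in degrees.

1. ∠MYQ = 37°  [linear pair at Y on QD]
2. ∠MQY = 63°  [M on QN, Y on QD]
3. ∠QMY = 80°  [△QMY]
4. ∠NMY = 100°  [linear pair at M on QN]

∠NMY = 100°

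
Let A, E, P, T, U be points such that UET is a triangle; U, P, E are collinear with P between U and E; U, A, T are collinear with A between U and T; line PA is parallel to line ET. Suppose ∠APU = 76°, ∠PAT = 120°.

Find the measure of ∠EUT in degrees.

1. ∠PAU = 60°  [linear pair at A on UT]
2. ∠AUP = 44°  [△UPA]
3. ∠EUT = 44°  [P on UE, A on UT]

∠EUT = 44°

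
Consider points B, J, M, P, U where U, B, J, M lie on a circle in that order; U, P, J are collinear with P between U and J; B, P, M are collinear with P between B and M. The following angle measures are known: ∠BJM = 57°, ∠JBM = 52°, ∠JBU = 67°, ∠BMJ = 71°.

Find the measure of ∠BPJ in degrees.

1. ∠BUJ = 71°  [same arc BJ]
2. ∠BJU = 42°  [△UBJ]
3. ∠BPJ = 86°  [△BPJ]

∠BPJ = 86°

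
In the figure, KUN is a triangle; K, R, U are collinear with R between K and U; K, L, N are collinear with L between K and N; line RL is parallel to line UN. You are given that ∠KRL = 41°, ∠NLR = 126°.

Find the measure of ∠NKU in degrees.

∠NKU = 85°

1. ∠KLR = 54°  [linear pair at L on KN]
2. ∠LKR = 85°  [△KRL]
3. ∠NKU = 85°  [R on KU, L on KN]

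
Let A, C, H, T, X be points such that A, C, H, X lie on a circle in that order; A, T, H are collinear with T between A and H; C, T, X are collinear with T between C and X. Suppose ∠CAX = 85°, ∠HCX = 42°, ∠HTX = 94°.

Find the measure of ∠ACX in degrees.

∠ACX = 43°

1. ∠CHX = 95°  [cyclic ACHX, opposite ∠A+∠H]
2. ∠CXH = 43°  [△CHX]
3. ∠ATC = 94°  [vertical angles at T]
4. ∠CAH = 43°  [same arc CH]
5. ∠ACX = 43°  [△ATC]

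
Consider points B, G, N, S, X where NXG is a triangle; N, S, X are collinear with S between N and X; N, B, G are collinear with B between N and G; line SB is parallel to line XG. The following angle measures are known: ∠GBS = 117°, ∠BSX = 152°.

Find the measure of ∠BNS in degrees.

1. ∠NBS = 63°  [linear pair at B on NG]
2. ∠BSN = 28°  [linear pair at S on NX]
3. ∠BNS = 89°  [△NSB]

∠BNS = 89°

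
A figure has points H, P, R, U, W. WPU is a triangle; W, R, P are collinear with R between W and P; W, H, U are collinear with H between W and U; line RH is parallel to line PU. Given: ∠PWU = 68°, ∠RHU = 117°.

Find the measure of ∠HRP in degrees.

1. ∠HWR = 68°  [R on WP, H on WU]
2. ∠RHW = 63°  [linear pair at H on WU]
3. ∠HRW = 49°  [△WRH]
4. ∠HRP = 131°  [linear pair at R on WP]

∠HRP = 131°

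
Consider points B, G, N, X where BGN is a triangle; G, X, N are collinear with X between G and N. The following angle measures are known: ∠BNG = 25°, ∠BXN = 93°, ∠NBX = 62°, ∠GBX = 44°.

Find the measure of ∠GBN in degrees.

1. ∠BXG = 87°  [linear pair at X on GN]
2. ∠BGX = 49°  [△BGX]
3. ∠BGN = 49°  [X on ray GN]
4. ∠GBN = 106°  [△BGN]

∠GBN = 106°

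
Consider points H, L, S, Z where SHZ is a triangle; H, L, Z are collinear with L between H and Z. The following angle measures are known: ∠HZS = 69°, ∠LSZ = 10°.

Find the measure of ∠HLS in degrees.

1. ∠LZS = 69°  [L on ray ZH]
2. ∠SLZ = 101°  [△SLZ]
3. ∠HLS = 79°  [linear pair at L on HZ]

∠HLS = 79°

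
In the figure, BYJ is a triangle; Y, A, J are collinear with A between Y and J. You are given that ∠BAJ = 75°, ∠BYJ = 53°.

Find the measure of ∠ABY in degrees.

1. ∠BAY = 105°  [linear pair at A on YJ]
2. ∠AYB = 53°  [A on ray YJ]
3. ∠ABY = 22°  [△BYA]

∠ABY = 22°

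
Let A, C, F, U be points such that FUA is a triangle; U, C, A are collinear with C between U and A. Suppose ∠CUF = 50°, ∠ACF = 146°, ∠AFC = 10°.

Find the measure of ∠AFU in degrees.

∠AFU = 106°

1. ∠AUF = 50°  [C on ray UA]
2. ∠CAF = 24°  [△FCA]
3. ∠FAU = 24°  [C on ray AU]
4. ∠AFU = 106°  [△FUA]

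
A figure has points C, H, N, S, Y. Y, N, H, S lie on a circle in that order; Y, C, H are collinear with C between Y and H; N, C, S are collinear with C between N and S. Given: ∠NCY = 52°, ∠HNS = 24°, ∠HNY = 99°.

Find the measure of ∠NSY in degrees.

1. ∠HCS = 52°  [vertical angles at C]
2. ∠HYS = 24°  [same arc HS]
3. ∠SCY = 128°  [linear pair at C on YH]
4. ∠NSY = 28°  [△YCS]

∠NSY = 28°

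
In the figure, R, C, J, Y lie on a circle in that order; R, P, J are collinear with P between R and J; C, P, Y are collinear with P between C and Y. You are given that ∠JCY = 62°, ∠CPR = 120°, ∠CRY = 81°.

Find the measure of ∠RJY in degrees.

1. ∠JPY = 120°  [vertical angles at P]
2. ∠CJY = 99°  [cyclic RCJY, opposite ∠R+∠J]
3. ∠CYJ = 19°  [△CJY]
4. ∠RJY = 41°  [△JPY]

∠RJY = 41°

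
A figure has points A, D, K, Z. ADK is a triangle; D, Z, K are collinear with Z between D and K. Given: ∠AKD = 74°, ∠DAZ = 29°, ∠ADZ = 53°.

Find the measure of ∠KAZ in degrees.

1. ∠AKZ = 74°  [Z on ray KD]
2. ∠AZD = 98°  [△ADZ]
3. ∠AZK = 82°  [linear pair at Z on DK]
4. ∠KAZ = 24°  [△AZK]

∠KAZ = 24°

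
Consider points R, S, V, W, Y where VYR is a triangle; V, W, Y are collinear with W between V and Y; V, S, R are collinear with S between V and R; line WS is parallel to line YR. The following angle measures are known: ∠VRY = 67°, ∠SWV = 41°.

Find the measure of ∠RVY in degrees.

∠RVY = 72°

1. ∠VSW = 67°  [WS∥YR, corresponding at S]
2. ∠SVW = 72°  [△VWS]
3. ∠RVY = 72°  [W on VY, S on VR]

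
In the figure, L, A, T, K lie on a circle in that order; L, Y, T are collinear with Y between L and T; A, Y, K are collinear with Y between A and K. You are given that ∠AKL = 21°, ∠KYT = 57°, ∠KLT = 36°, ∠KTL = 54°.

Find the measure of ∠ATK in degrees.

∠ATK = 75°

1. ∠AKT = 69°  [△TYK]
2. ∠KAT = 36°  [same arc TK]
3. ∠ATK = 75°  [△ATK]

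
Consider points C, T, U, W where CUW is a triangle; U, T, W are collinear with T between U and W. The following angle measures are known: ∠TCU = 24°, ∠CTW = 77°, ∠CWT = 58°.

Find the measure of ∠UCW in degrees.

∠UCW = 69°

1. ∠CTU = 103°  [linear pair at T on UW]
2. ∠CWU = 58°  [T on ray WU]
3. ∠CUT = 53°  [△CUT]
4. ∠CUW = 53°  [T on ray UW]
5. ∠UCW = 69°  [△CUW]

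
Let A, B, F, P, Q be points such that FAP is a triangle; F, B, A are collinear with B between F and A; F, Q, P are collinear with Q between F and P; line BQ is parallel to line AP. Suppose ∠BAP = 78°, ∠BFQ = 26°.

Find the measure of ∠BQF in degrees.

1. ∠FAP = 78°  [B on ray AF]
2. ∠AFP = 26°  [B on FA, Q on FP]
3. ∠APF = 76°  [△FAP]
4. ∠BQF = 76°  [BQ∥AP, corresponding at Q]

∠BQF = 76°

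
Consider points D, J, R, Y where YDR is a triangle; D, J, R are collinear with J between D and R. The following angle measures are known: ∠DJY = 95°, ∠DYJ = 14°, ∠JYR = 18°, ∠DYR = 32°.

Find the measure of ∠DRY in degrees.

1. ∠RJY = 85°  [linear pair at J on DR]
2. ∠JRY = 77°  [△YJR]
3. ∠DRY = 77°  [J on ray RD]

∠DRY = 77°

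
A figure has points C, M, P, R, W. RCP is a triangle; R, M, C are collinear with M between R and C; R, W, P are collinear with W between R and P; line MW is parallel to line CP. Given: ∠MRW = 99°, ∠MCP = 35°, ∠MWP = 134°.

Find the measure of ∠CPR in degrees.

1. ∠CRP = 99°  [M on RC, W on RP]
2. ∠PCR = 35°  [M on ray CR]
3. ∠CPR = 46°  [△RCP]

∠CPR = 46°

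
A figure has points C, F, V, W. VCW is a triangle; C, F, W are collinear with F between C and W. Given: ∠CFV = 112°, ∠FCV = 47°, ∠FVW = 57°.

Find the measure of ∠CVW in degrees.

1. ∠VFW = 68°  [linear pair at F on CW]
2. ∠VCW = 47°  [F on ray CW]
3. ∠FWV = 55°  [△VFW]
4. ∠CWV = 55°  [F on ray WC]
5. ∠CVW = 78°  [△VCW]

∠CVW = 78°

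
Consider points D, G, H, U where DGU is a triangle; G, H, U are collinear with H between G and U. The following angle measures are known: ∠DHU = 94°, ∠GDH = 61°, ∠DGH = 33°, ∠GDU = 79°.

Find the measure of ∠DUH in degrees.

∠DUH = 68°

1. ∠DGU = 33°  [H on ray GU]
2. ∠DUG = 68°  [△DGU]
3. ∠DUH = 68°  [H on ray UG]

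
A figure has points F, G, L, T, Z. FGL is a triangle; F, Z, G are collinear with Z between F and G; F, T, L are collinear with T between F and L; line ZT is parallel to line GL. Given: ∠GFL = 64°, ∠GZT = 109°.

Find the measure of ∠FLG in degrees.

∠FLG = 45°

1. ∠TFZ = 64°  [Z on FG, T on FL]
2. ∠FZT = 71°  [linear pair at Z on FG]
3. ∠FTZ = 45°  [△FZT]
4. ∠FLG = 45°  [ZT∥GL, corresponding at T]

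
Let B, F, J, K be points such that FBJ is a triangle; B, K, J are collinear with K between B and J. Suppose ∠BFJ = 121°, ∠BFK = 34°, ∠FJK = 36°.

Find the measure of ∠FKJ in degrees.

1. ∠BJF = 36°  [K on ray JB]
2. ∠FBJ = 23°  [△FBJ]
3. ∠FBK = 23°  [K on ray BJ]
4. ∠BKF = 123°  [△FBK]
5. ∠FKJ = 57°  [linear pair at K on BJ]

∠FKJ = 57°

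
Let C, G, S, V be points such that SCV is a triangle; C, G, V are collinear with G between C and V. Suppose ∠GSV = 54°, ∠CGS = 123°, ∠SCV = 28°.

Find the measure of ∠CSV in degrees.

1. ∠SGV = 57°  [linear pair at G on CV]
2. ∠GVS = 69°  [△SGV]
3. ∠CVS = 69°  [G on ray VC]
4. ∠CSV = 83°  [△SCV]

∠CSV = 83°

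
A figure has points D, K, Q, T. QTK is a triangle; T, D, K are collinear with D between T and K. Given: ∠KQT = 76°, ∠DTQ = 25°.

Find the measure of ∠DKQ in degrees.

1. ∠KTQ = 25°  [D on ray TK]
2. ∠QKT = 79°  [△QTK]
3. ∠DKQ = 79°  [D on ray KT]

∠DKQ = 79°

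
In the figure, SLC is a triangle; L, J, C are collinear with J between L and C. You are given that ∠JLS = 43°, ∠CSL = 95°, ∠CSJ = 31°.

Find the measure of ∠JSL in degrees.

∠JSL = 64°

1. ∠CLS = 43°  [J on ray LC]
2. ∠LCS = 42°  [△SLC]
3. ∠JCS = 42°  [J on ray CL]
4. ∠CJS = 107°  [△SJC]
5. ∠LJS = 73°  [linear pair at J on LC]
6. ∠JSL = 64°  [△SLJ]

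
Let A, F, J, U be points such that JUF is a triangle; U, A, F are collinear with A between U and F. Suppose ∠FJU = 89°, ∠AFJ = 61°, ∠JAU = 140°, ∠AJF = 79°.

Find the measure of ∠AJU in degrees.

∠AJU = 10°

1. ∠JFU = 61°  [A on ray FU]
2. ∠FUJ = 30°  [△JUF]
3. ∠AUJ = 30°  [A on ray UF]
4. ∠AJU = 10°  [△JUA]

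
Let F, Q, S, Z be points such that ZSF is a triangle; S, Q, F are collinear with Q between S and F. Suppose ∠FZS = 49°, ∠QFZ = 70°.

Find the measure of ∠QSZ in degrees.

∠QSZ = 61°

1. ∠SFZ = 70°  [Q on ray FS]
2. ∠FSZ = 61°  [△ZSF]
3. ∠QSZ = 61°  [Q on ray SF]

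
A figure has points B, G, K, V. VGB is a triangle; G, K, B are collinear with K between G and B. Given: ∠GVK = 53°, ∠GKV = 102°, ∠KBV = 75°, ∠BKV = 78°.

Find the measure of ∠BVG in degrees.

1. ∠KGV = 25°  [△VGK]
2. ∠GBV = 75°  [K on ray BG]
3. ∠BGV = 25°  [K on ray GB]
4. ∠BVG = 80°  [△VGB]

∠BVG = 80°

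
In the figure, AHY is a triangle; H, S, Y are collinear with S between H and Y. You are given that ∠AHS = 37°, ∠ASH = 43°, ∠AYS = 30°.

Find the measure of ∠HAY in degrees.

∠HAY = 113°

1. ∠AHY = 37°  [S on ray HY]
2. ∠AYH = 30°  [S on ray YH]
3. ∠HAY = 113°  [△AHY]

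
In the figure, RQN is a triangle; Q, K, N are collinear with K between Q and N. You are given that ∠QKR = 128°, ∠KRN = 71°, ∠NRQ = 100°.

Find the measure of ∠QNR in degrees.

1. ∠NKR = 52°  [linear pair at K on QN]
2. ∠KNR = 57°  [△RKN]
3. ∠QNR = 57°  [K on ray NQ]

∠QNR = 57°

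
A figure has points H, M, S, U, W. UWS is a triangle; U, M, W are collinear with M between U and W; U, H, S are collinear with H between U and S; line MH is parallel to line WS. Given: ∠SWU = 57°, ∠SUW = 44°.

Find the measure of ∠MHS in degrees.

∠MHS = 101°

1. ∠USW = 79°  [△UWS]
2. ∠MHU = 79°  [MH∥WS, corresponding at H]
3. ∠MHS = 101°  [linear pair at H on US]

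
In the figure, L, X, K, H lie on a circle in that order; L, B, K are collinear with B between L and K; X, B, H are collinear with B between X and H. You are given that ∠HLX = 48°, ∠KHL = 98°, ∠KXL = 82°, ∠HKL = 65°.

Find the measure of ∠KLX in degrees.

1. ∠HKX = 132°  [cyclic LXKH, opposite ∠L+∠K]
2. ∠HLK = 17°  [△LKH]
3. ∠HXK = 17°  [same arc KH]
4. ∠KHX = 31°  [△XKH]
5. ∠KLX = 31°  [same arc XK]

∠KLX = 31°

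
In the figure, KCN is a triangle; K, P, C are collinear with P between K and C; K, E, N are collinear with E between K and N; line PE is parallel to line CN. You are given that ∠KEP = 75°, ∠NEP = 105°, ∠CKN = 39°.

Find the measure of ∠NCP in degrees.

1. ∠CNK = 75°  [PE∥CN, corresponding at E]
2. ∠KCN = 66°  [△KCN]
3. ∠NCP = 66°  [P on ray CK]

∠NCP = 66°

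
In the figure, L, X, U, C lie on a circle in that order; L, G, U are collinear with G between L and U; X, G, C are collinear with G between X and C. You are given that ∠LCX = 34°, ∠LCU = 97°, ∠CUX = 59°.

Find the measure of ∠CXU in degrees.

1. ∠LUX = 34°  [same arc LX]
2. ∠LXU = 83°  [cyclic LXUC, opposite ∠X+∠C]
3. ∠ULX = 63°  [△LXU]
4. ∠UCX = 63°  [same arc XU]
5. ∠CXU = 58°  [△XUC]

∠CXU = 58°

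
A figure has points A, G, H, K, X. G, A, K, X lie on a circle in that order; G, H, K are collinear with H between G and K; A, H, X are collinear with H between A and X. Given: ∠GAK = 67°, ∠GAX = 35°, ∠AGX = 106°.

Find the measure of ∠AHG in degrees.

1. ∠AXG = 39°  [△GAX]
2. ∠AKG = 39°  [same arc GA]
3. ∠AGK = 74°  [△GAK]
4. ∠AHG = 71°  [△GHA]

∠AHG = 71°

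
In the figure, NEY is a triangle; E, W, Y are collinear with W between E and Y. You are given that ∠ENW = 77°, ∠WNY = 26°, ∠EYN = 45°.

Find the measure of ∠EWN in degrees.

1. ∠NYW = 45°  [W on ray YE]
2. ∠NWY = 109°  [△NWY]
3. ∠EWN = 71°  [linear pair at W on EY]

∠EWN = 71°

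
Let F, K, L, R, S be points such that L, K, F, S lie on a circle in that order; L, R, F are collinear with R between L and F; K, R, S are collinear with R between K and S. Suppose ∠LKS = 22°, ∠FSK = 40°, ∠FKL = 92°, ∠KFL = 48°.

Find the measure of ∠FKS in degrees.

1. ∠LFS = 22°  [same arc LS]
2. ∠FSL = 88°  [cyclic LKFS, opposite ∠K+∠S]
3. ∠FLS = 70°  [△LFS]
4. ∠FKS = 70°  [same arc FS]

∠FKS = 70°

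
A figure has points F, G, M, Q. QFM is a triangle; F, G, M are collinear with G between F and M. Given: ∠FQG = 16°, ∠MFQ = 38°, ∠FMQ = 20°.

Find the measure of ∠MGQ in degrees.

∠MGQ = 54°

1. ∠GFQ = 38°  [G on ray FM]
2. ∠FGQ = 126°  [△QFG]
3. ∠MGQ = 54°  [linear pair at G on FM]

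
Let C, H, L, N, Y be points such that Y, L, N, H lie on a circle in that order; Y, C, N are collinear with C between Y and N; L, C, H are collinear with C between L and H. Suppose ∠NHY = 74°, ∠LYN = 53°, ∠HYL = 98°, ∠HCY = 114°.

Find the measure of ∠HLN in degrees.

1. ∠LHN = 53°  [same arc LN]
2. ∠HNL = 82°  [cyclic YLNH, opposite ∠Y+∠N]
3. ∠HLN = 45°  [△LNH]

∠HLN = 45°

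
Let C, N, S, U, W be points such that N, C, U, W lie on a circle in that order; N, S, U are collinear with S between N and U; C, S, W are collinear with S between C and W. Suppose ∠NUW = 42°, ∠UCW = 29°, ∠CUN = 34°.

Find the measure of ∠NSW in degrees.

∠NSW = 117°

1. ∠UNW = 29°  [same arc UW]
2. ∠CWN = 34°  [same arc NC]
3. ∠NSW = 117°  [△NSW]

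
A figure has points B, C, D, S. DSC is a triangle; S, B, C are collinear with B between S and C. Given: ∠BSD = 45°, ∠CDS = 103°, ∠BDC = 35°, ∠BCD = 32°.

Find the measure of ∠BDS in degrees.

1. ∠CBD = 113°  [△DBC]
2. ∠DBS = 67°  [linear pair at B on SC]
3. ∠BDS = 68°  [△DSB]

∠BDS = 68°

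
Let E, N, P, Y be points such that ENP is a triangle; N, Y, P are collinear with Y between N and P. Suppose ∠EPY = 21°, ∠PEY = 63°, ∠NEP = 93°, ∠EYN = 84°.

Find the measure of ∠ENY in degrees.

1. ∠EPN = 21°  [Y on ray PN]
2. ∠ENP = 66°  [△ENP]
3. ∠ENY = 66°  [Y on ray NP]

∠ENY = 66°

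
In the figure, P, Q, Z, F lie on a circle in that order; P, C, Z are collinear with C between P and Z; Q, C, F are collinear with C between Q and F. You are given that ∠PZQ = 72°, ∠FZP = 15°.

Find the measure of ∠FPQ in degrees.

1. ∠PFQ = 72°  [same arc PQ]
2. ∠FQP = 15°  [same arc PF]
3. ∠FPQ = 93°  [△PQF]

∠FPQ = 93°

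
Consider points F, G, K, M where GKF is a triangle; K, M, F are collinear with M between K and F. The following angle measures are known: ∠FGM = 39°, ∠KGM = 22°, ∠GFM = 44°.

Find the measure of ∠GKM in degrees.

1. ∠FMG = 97°  [△GMF]
2. ∠GMK = 83°  [linear pair at M on KF]
3. ∠GKM = 75°  [△GKM]

∠GKM = 75°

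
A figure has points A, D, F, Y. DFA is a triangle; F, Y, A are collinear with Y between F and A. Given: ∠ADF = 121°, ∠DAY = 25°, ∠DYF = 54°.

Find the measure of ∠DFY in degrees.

1. ∠DAF = 25°  [Y on ray AF]
2. ∠AFD = 34°  [△DFA]
3. ∠DFY = 34°  [Y on ray FA]

∠DFY = 34°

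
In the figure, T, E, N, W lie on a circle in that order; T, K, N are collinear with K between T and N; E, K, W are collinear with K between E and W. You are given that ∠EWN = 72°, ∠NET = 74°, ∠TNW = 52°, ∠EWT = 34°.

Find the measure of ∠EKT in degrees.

1. ∠ETN = 72°  [same arc EN]
2. ∠TEW = 52°  [same arc TW]
3. ∠EKT = 56°  [△TKE]

∠EKT = 56°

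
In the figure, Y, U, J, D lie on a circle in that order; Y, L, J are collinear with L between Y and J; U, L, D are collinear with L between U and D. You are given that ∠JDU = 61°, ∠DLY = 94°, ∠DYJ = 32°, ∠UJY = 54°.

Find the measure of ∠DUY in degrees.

∠DUY = 33°

1. ∠JYU = 61°  [same arc UJ]
2. ∠JLU = 94°  [vertical angles at L]
3. ∠ULY = 86°  [linear pair at L on YJ]
4. ∠DUY = 33°  [△YLU]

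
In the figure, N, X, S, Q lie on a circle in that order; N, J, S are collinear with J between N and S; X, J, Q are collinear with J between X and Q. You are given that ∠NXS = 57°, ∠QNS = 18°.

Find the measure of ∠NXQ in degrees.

∠NXQ = 39°

1. ∠NQS = 123°  [cyclic NXSQ, opposite ∠X+∠Q]
2. ∠NSQ = 39°  [△NSQ]
3. ∠NXQ = 39°  [same arc NQ]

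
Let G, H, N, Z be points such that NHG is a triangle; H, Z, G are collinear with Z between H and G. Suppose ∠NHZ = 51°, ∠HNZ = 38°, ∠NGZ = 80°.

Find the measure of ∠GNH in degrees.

∠GNH = 49°

1. ∠GHN = 51°  [Z on ray HG]
2. ∠HGN = 80°  [Z on ray GH]
3. ∠GNH = 49°  [△NHG]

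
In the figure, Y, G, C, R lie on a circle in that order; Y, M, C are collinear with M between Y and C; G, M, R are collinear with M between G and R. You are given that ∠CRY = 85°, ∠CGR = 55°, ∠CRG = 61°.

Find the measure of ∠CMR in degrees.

1. ∠CYR = 55°  [same arc CR]
2. ∠RCY = 40°  [△YCR]
3. ∠CMR = 79°  [△CMR]

∠CMR = 79°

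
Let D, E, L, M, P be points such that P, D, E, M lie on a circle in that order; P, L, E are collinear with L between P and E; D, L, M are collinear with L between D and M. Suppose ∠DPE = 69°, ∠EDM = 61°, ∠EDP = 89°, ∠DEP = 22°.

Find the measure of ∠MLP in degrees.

1. ∠EPM = 61°  [same arc EM]
2. ∠DMP = 22°  [same arc PD]
3. ∠MLP = 97°  [△PLM]

∠MLP = 97°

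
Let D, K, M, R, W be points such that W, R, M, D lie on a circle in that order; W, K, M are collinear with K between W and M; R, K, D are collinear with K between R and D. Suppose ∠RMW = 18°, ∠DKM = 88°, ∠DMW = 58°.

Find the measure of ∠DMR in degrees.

∠DMR = 76°

1. ∠RDW = 18°  [same arc WR]
2. ∠DRW = 58°  [same arc WD]
3. ∠DWR = 104°  [△WRD]
4. ∠DMR = 76°  [cyclic WRMD, opposite ∠W+∠M]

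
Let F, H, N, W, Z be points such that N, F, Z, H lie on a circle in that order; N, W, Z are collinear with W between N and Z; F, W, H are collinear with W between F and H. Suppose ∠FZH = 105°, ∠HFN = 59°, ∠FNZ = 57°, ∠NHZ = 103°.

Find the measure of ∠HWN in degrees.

1. ∠FNH = 75°  [cyclic NFZH, opposite ∠N+∠Z]
2. ∠HZN = 59°  [same arc NH]
3. ∠FHN = 46°  [△NFH]
4. ∠HNZ = 18°  [△NZH]
5. ∠HWN = 116°  [△NWH]

∠HWN = 116°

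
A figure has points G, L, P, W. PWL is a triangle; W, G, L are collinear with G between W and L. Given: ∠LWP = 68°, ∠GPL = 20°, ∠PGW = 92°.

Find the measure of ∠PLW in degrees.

∠PLW = 72°

1. ∠LGP = 88°  [linear pair at G on WL]
2. ∠GLP = 72°  [△PGL]
3. ∠PLW = 72°  [G on ray LW]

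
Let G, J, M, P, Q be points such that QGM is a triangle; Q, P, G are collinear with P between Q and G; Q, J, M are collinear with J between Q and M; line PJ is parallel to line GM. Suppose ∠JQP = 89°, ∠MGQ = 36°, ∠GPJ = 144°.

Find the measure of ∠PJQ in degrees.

∠PJQ = 55°

1. ∠GQM = 89°  [P on QG, J on QM]
2. ∠GMQ = 55°  [△QGM]
3. ∠PJQ = 55°  [PJ∥GM, corresponding at J]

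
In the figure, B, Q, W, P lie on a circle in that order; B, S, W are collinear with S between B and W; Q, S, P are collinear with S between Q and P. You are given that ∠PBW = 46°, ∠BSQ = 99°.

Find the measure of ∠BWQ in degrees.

∠BWQ = 53°

1. ∠PQW = 46°  [same arc WP]
2. ∠QSW = 81°  [linear pair at S on BW]
3. ∠BWQ = 53°  [△QSW]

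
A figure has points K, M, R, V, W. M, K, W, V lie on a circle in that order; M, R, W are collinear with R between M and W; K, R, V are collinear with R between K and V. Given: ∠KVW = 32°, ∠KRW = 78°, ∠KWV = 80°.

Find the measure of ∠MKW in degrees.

∠MKW = 114°

1. ∠KMW = 32°  [same arc KW]
2. ∠VKW = 68°  [△KWV]
3. ∠KWM = 34°  [△KRW]
4. ∠MKW = 114°  [△MKW]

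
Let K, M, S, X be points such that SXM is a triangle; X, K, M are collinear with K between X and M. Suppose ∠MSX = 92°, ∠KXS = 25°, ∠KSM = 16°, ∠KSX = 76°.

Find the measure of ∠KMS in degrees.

∠KMS = 63°

1. ∠SKX = 79°  [△SXK]
2. ∠MKS = 101°  [linear pair at K on XM]
3. ∠KMS = 63°  [△SKM]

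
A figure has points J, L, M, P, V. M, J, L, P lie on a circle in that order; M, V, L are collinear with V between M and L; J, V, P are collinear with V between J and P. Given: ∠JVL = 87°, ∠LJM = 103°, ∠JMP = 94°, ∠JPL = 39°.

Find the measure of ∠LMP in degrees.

1. ∠JLP = 86°  [cyclic MJLP, opposite ∠M+∠L]
2. ∠LJP = 55°  [△JLP]
3. ∠LMP = 55°  [same arc LP]

∠LMP = 55°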